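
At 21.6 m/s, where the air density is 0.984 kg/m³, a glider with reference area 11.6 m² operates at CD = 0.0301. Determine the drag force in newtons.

D = ½ρv²S·CD = ½ × 0.984 × 21.6² × 11.6 × 0.0301 = 80.1 N

D = 80.1 N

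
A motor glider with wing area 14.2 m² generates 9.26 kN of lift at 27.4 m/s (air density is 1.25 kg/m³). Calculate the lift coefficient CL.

CL = 1.39

From L = ½ρv²S·CL, rearranging gives CL = 2L/(ρv²S).
CL = 2 × 9260 / (1.25 × 27.4² × 14.2) = 1.39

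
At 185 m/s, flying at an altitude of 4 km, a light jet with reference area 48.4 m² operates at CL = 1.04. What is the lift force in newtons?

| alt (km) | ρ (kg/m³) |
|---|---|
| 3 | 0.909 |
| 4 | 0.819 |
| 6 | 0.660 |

At 4 km, from the table: ρ = 0.819 kg/m³.
Dynamic pressure q = ½ρv² = ½ × 0.819 × 185² = 14020 Pa.
L = q·S·CL = 14020 × 48.4 × 1.04 = 7.05×10^5 N ≈ 705 kN

L = 7.05×10^5 N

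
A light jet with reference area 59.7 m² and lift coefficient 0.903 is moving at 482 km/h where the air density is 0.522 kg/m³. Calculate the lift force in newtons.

L = 2.52×10^5 N

Convert speed: v = 482 km/h ÷ 3.6 = 133.9 m/s.
Dynamic pressure q = ½ρv² = ½ × 0.522 × 133.9² = 4679 Pa.
L = q·S·CL = 4679 × 59.7 × 0.903 = 2.52×10^5 N ≈ 252 kN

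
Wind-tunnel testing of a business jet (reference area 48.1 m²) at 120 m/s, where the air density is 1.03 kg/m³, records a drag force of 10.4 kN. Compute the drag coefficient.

CD = 0.0292

From D = ½ρv²S·CD, rearranging gives CD = 2D/(ρv²S).
CD = 2 × 10400 / (1.03 × 120² × 48.1) = 0.0292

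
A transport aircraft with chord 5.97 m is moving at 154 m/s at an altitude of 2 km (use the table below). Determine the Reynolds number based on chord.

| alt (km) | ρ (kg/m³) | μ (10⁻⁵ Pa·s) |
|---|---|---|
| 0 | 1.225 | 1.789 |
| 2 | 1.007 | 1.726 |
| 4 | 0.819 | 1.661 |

Re = 5.36×10^7

At 2 km, from the table: ρ = 1.007 kg/m³, μ = 1.726×10⁻⁵ Pa·s.
Re = ρ·v·c/μ = 1.007 × 154 × 5.97 / (1.726×10⁻⁵) = 5.36×10^7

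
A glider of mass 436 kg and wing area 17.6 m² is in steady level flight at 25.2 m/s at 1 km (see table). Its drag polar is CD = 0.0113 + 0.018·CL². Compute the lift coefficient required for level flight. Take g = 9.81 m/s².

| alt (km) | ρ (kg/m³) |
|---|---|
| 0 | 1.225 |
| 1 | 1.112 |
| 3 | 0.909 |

CL = 0.688

At 1 km, from the table: ρ = 1.112 kg/m³.
In steady level flight, lift balances weight: W = mg = 436 × 9.81 = 4277.2 N.
Dynamic pressure q = 0.5 × 1.112 × 25.2² = 353.1 Pa.
CL = W/(q·S) = 4277.2 / (353.1 × 17.6) = 0.6883.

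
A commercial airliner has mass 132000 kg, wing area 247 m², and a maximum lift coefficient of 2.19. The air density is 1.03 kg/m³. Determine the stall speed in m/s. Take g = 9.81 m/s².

V_stall = 68.2 m/s

At stall, lift equals weight: L = W = m·g = 132000 × 9.81 = 1.295×10^6 N.
V_stall = √(2W/(ρ·S·CL,max)) = √(2 × 1.295×10^6 / (1.03 × 247 × 2.19))
V_stall = √4648 = 68.2 m/s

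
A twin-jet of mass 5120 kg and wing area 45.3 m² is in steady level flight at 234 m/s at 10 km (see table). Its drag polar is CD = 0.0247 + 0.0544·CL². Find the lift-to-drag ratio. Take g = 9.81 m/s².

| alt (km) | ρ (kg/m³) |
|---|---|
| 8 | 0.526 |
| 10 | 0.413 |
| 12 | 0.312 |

L/D = 3.89

At 10 km, from the table: ρ = 0.413 kg/m³.
In steady level flight, lift balances weight: W = mg = 5120 × 9.81 = 50227 N.
Dynamic pressure q = 0.5 × 0.413 × 234² = 11310 Pa.
CL = 2W/(ρv²S) = 2×50227/(0.413×234²×45.3) = 0.09806.
CD = 0.0247 + 0.0544 × 0.09806² = 0.02522.
L/D = CL/CD = 0.09806 / 0.02522 = 3.89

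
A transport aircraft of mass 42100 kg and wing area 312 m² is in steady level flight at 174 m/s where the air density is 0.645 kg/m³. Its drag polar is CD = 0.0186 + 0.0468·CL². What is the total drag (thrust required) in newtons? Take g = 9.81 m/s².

Level flight ⇒ L = W = m·g = 42100 × 9.81 = 4.13×10^5 N.
Dynamic pressure q = 0.5 × 0.645 × 174² = 9764 Pa.
Required CL = L/(qS) = 4.13×10^5/(9764·312) = 0.1356.
CD = 0.0186 + 0.0468 × 0.1356² = 0.01946.
D = q·S·CD = 9764 × 312 × 0.01946 = 59280 N

D = 59300 N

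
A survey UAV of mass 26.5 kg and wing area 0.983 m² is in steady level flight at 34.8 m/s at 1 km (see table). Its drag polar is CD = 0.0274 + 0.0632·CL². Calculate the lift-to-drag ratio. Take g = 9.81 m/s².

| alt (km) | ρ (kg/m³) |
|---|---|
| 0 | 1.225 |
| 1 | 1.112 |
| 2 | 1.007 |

At 1 km, from the table: ρ = 1.112 kg/m³.
Weight W = mg = 26.5 × 9.81 = 259.97 N; in level flight L = W.
q = ½ρv² = ½ × 1.112 × 34.8² = 673.3 Pa.
CL = W/(q·S) = 259.97 / (673.3 × 0.983) = 0.3928.
CD = 0.0274 + 0.0632 × 0.3928² = 0.03715.
L/D = CL/CD = 0.3928 / 0.03715 = 10.6

L/D = 10.6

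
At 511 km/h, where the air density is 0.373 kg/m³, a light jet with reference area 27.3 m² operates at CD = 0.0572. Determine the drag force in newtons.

Convert speed: v = 511 km/h ÷ 3.6 = 141.9 m/s.
D = ½ρv²S·CD = ½ × 0.373 × 141.9² × 27.3 × 0.0572 = 5870 N ≈ 5.87 kN

D = 5870 N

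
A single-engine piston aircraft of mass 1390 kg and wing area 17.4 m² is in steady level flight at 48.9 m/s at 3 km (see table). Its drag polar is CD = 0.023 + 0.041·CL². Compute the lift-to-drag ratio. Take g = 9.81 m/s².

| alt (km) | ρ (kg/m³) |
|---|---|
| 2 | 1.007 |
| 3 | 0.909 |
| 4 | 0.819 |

L/D = 16.3

At 3 km, from the table: ρ = 0.909 kg/m³.
Weight W = mg = 1390 × 9.81 = 13636 N; in level flight L = W.
q = ½ρv² = ½ × 0.909 × 48.9² = 1087 Pa.
CL = 2W/(ρv²S) = 2×13636/(0.909×48.9²×17.4) = 0.7211.
CD = 0.023 + 0.041 × 0.7211² = 0.04432.
L/D = CL/CD = 0.7211 / 0.04432 = 16.3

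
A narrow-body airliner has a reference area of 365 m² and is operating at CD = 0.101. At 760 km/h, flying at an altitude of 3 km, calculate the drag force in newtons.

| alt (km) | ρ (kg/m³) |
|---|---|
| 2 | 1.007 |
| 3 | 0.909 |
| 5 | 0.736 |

At 3 km, from the table: ρ = 0.909 kg/m³.
Convert speed: v = 760 km/h ÷ 3.6 = 211.1 m/s.
D = ½ρv²S·CD = ½ × 0.909 × 211.1² × 365 × 0.101 = 7.47×10^5 N ≈ 747 kN

D = 7.47×10^5 N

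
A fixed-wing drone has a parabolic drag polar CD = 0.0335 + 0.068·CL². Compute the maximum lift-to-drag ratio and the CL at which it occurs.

(L/D)max = 10.5, at CL = 0.702

For CD = CD0 + K·CL², (L/D)max occurs at CL* = √(CD0/K) and equals 1/(2√(K·CD0)).
(L/D)max = 1/(2√(0.068 × 0.0335)) = 1/(2 × 0.04773) = 10.5
CL* = √(0.0335/0.068) = 0.702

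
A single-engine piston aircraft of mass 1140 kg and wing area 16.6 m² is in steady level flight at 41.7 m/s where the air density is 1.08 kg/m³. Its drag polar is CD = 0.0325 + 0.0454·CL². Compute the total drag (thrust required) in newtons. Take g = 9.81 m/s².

Level flight ⇒ L = W = m·g = 1140 × 9.81 = 11183 N.
Dynamic pressure q = 0.5 × 1.08 × 41.7² = 939 Pa.
CL = 2W/(ρv²S) = 2×11183/(1.08×41.7²×16.6) = 0.7175.
CD = 0.0325 + 0.0454 × 0.7175² = 0.05587.
D = q·S·CD = 939 × 16.6 × 0.05587 = 870.9 N

D = 871 N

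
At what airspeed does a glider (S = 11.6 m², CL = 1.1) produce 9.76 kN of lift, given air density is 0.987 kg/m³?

v = 39.4 m/s

L = ½ρv²S·CL ⇒ v = √(2L/(ρ·S·CL))
v = √(2 × 9760 / (0.987 × 11.6 × 1.1)) = √1550 = 39.4 m/s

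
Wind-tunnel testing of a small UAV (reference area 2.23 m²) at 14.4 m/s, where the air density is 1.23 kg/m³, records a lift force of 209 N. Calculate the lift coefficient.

From L = ½ρv²S·CL, rearranging gives CL = 2L/(ρv²S).
CL = 2 × 209 / (1.23 × 14.4² × 2.23) = 0.735

CL = 0.735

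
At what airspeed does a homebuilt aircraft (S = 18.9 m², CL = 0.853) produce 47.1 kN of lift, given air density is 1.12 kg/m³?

L = ½ρv²S·CL ⇒ v = √(2L/(ρ·S·CL))
v = √(2 × 47100 / (1.12 × 18.9 × 0.853)) = √5217 = 72.2 m/s

v = 72.2 m/s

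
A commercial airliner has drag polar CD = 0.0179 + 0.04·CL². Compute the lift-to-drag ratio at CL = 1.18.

L/D = 16

CD = 0.0179 + 0.04 × 1.18² = 0.0736
L/D = CL/CD = 1.18 / 0.0736 = 16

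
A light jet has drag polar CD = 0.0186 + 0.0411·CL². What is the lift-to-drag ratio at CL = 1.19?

CD = 0.0186 + 0.0411 × 1.19² = 0.0768
L/D = CL/CD = 1.19 / 0.0768 = 15.5

L/D = 15.5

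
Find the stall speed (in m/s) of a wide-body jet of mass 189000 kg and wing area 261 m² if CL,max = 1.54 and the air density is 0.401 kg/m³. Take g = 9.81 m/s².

V_stall = 152 m/s

At stall, lift equals weight: L = W = m·g = 189000 × 9.81 = 1.854×10^6 N.
V_stall = √(2W/(ρ·S·CL,max)) = √(2 × 1.854×10^6 / (0.401 × 261 × 1.54))
V_stall = √23010 = 152 m/s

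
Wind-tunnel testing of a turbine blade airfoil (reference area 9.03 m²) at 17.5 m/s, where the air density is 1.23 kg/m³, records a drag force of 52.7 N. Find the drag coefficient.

CD = 0.031

From D = ½ρv²S·CD, rearranging gives CD = 2D/(ρv²S).
CD = 2 × 52.7 / (1.23 × 17.5² × 9.03) = 0.031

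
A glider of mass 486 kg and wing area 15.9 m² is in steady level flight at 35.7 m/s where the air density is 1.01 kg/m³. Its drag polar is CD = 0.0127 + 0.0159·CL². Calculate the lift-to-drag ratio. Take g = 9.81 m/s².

Level flight ⇒ L = W = m·g = 486 × 9.81 = 4767.7 N.
Dynamic pressure q = 0.5 × 1.01 × 35.7² = 643.6 Pa.
CL = W/(q·S) = 4767.7 / (643.6 × 15.9) = 0.4659.
CD = 0.0127 + 0.0159 × 0.4659² = 0.01615.
L/D = CL/CD = 0.4659 / 0.01615 = 28.8

L/D = 28.8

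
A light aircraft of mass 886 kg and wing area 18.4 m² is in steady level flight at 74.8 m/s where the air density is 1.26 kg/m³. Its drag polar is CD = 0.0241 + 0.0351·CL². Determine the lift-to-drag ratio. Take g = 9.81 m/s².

Weight W = mg = 886 × 9.81 = 8691.7 N; in level flight L = W.
q = ½ρv² = ½ × 1.26 × 74.8² = 3525 Pa.
CL = 2W/(ρv²S) = 2×8691.7/(1.26×74.8²×18.4) = 0.134.
CD = 0.0241 + 0.0351 × 0.134² = 0.02473.
L/D = CL/CD = 0.134 / 0.02473 = 5.42

L/D = 5.42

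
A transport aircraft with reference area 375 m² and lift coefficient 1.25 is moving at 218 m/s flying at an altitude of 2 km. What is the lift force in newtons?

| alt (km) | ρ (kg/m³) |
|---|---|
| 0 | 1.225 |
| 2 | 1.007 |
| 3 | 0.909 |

L = 1.12×10^7 N

At 2 km, from the table: ρ = 1.007 kg/m³.
L = ½ρv²S·CL = ½ × 1.007 × 218² × 375 × 1.25 = 1.12×10^7 N ≈ 11200 kN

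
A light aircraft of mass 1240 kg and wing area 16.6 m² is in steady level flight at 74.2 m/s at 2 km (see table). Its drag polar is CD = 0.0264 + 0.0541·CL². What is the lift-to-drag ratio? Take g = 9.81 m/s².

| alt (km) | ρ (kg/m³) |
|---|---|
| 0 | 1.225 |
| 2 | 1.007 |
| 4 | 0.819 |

At 2 km, from the table: ρ = 1.007 kg/m³.
Weight W = mg = 1240 × 9.81 = 12164 N; in level flight L = W.
q = ½ρv² = ½ × 1.007 × 74.2² = 2772 Pa.
Required CL = L/(qS) = 12164/(2772·16.6) = 0.2643.
CD = 0.0264 + 0.0541 × 0.2643² = 0.03018.
L/D = CL/CD = 0.2643 / 0.03018 = 8.76

L/D = 8.76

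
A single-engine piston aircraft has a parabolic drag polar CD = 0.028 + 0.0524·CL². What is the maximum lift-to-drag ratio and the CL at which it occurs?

(L/D)max = 13.1, at CL = 0.731

For CD = CD0 + K·CL², (L/D)max occurs at CL* = √(CD0/K) and equals 1/(2√(K·CD0)).
(L/D)max = 1/(2√(0.0524 × 0.028)) = 1/(2 × 0.0383) = 13.1
CL* = √(0.028/0.0524) = 0.731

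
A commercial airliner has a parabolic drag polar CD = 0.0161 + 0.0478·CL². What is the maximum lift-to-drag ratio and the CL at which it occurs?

For CD = CD0 + K·CL², (L/D)max occurs at CL* = √(CD0/K) and equals 1/(2√(K·CD0)).
(L/D)max = 1/(2√(0.0478 × 0.0161)) = 1/(2 × 0.02774) = 18
CL* = √(0.0161/0.0478) = 0.58

(L/D)max = 18, at CL = 0.58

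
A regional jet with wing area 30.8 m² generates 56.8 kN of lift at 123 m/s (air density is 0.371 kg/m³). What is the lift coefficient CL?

From L = ½ρv²S·CL, rearranging gives CL = 2L/(ρv²S).
CL = 2 × 56800 / (0.371 × 123² × 30.8) = 0.657

CL = 0.657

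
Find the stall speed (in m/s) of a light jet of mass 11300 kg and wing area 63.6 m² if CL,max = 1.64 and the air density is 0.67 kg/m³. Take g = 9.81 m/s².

Stall occurs when L = W at CL,max. W = mg = 11300 × 9.81 = 1.109×10^5 N.
V_stall = √(2W/(ρ·S·CL,max)) = √(2 × 1.109×10^5 / (0.67 × 63.6 × 1.64))
V_stall = √3173 = 56.3 m/s

V_stall = 56.3 m/s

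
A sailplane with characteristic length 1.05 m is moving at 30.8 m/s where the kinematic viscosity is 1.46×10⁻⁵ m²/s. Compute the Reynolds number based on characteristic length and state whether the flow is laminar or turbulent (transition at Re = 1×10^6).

Re = 2.22×10^6 (turbulent)

Re = v·c/ν = 30.8 × 1.05 / (1.46×10⁻⁵) = 2.22×10^6
Since 2.22×10^6 > 1×10^6, the flow is turbulent.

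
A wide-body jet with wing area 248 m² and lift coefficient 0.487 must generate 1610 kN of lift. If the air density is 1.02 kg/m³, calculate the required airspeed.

v = 162 m/s

L = ½ρv²S·CL ⇒ v = √(2L/(ρ·S·CL))
v = √(2 × 1.61×10^6 / (1.02 × 248 × 0.487)) = √26140 = 162 m/s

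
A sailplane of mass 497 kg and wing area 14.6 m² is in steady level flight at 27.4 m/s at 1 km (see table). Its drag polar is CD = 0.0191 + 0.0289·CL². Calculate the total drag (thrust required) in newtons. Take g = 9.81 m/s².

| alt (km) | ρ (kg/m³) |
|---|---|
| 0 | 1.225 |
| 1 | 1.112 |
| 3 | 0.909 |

At 1 km, from the table: ρ = 1.112 kg/m³.
In steady level flight, lift balances weight: W = mg = 497 × 9.81 = 4875.6 N.
q = ½ρv² = ½ × 1.112 × 27.4² = 417.4 Pa.
CL = 2W/(ρv²S) = 2×4875.6/(1.112×27.4²×14.6) = 0.8.
CD = 0.0191 + 0.0289 × 0.8² = 0.0376.
D = q·S·CD = 417.4 × 14.6 × 0.0376 = 229.1 N

D = 229 N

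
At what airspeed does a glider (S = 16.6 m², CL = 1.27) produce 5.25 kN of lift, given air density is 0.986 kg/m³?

L = ½ρv²S·CL ⇒ v = √(2L/(ρ·S·CL))
v = √(2 × 5250 / (0.986 × 16.6 × 1.27)) = √505.1 = 22.5 m/s

v = 22.5 m/s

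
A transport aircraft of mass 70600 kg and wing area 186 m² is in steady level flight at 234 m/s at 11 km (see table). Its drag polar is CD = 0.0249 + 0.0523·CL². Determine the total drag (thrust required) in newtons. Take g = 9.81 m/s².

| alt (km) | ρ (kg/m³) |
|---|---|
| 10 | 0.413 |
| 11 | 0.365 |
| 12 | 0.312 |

At 11 km, from the table: ρ = 0.365 kg/m³.
Level flight ⇒ L = W = m·g = 70600 × 9.81 = 6.9259×10^5 N.
q = ½ρv² = ½ × 0.365 × 234² = 9993 Pa.
CL = 2W/(ρv²S) = 2×6.9259×10^5/(0.365×234²×186) = 0.3726.
CD = 0.0249 + 0.0523 × 0.3726² = 0.03216.
D = q·S·CD = 9993 × 186 × 0.03216 = 59780 N

D = 59800 N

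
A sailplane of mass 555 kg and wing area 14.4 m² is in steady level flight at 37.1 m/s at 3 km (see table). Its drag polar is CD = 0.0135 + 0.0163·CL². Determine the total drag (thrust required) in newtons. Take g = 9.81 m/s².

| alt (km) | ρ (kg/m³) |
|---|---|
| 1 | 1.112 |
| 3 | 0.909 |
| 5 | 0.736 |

D = 175 N

At 3 km, from the table: ρ = 0.909 kg/m³.
Weight W = mg = 555 × 9.81 = 5444.6 N; in level flight L = W.
Dynamic pressure q = 0.5 × 0.909 × 37.1² = 625.6 Pa.
CL = 2W/(ρv²S) = 2×5444.6/(0.909×37.1²×14.4) = 0.6044.
CD = 0.0135 + 0.0163 × 0.6044² = 0.01945.
D = q·S·CD = 625.6 × 14.4 × 0.01945 = 175.2 N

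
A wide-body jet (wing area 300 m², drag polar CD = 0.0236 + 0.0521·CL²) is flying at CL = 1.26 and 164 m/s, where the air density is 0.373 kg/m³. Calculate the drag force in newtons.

CD = 0.0236 + 0.0521 × 1.26² = 0.1063
D = ½ρv²S·CD = ½ × 0.373 × 164² × 300 × 0.1063 = 1.6×10^5 N

D = 1.6×10^5 N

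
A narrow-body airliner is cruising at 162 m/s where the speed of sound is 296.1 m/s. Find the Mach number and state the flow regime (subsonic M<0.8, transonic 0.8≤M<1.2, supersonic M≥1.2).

M = v/a = 162 / 296.1 = 0.547
M = 0.547 → subsonic.

M = 0.547 (subsonic)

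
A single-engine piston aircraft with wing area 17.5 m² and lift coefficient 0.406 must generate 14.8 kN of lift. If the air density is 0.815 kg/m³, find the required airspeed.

L = ½ρv²S·CL ⇒ v = √(2L/(ρ·S·CL))
v = √(2 × 14800 / (0.815 × 17.5 × 0.406)) = √5112 = 71.5 m/s

v = 71.5 m/s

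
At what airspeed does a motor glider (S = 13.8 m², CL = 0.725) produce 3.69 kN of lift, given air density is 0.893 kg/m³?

v = 28.7 m/s

L = ½ρv²S·CL ⇒ v = √(2L/(ρ·S·CL))
v = √(2 × 3690 / (0.893 × 13.8 × 0.725)) = √826 = 28.7 m/s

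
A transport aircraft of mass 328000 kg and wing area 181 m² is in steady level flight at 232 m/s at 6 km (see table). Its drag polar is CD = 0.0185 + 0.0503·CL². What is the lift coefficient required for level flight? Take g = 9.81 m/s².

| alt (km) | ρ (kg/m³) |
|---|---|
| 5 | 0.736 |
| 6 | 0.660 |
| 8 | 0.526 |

CL = 1

At 6 km, from the table: ρ = 0.660 kg/m³.
In steady level flight, lift balances weight: W = mg = 328000 × 9.81 = 3.2177×10^6 N.
q = ½ρv² = ½ × 0.66 × 232² = 17760 Pa.
CL = W/(q·S) = 3.2177×10^6 / (17760 × 181) = 1.001.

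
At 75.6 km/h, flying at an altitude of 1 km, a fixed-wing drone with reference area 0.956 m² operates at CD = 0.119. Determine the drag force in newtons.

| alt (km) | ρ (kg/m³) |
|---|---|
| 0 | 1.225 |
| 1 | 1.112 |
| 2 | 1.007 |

At 1 km, from the table: ρ = 1.112 kg/m³.
Convert speed: v = 75.6 km/h ÷ 3.6 = 21 m/s.
D = ½ρv²S·CD = ½ × 1.112 × 21² × 0.956 × 0.119 = 27.9 N

D = 27.9 N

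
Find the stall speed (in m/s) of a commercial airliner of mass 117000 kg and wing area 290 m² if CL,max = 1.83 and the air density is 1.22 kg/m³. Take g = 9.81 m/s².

Stall occurs when L = W at CL,max. W = mg = 117000 × 9.81 = 1.148×10^6 N.
V_stall = √(2W/(ρ·S·CL,max)) = √(2 × 1.148×10^6 / (1.22 × 290 × 1.83))
V_stall = √3545 = 59.5 m/s

V_stall = 59.5 m/s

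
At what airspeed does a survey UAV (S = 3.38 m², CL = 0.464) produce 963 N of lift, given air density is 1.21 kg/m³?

v = 31.9 m/s

L = ½ρv²S·CL ⇒ v = √(2L/(ρ·S·CL))
v = √(2 × 963 / (1.21 × 3.38 × 0.464)) = √1015 = 31.9 m/s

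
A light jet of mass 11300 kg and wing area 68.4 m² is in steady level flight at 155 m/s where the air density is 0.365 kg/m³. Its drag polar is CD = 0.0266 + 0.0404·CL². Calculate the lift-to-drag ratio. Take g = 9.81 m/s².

Level flight ⇒ L = W = m·g = 11300 × 9.81 = 1.1085×10^5 N.
Dynamic pressure q = 0.5 × 0.365 × 155² = 4385 Pa.
Required CL = L/(qS) = 1.1085×10^5/(4385·68.4) = 0.3696.
CD = 0.0266 + 0.0404 × 0.3696² = 0.03212.
L/D = CL/CD = 0.3696 / 0.03212 = 11.5

L/D = 11.5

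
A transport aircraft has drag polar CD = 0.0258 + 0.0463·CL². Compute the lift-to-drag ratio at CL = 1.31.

L/D = 12.4

CD = 0.0258 + 0.0463 × 1.31² = 0.1053
L/D = CL/CD = 1.31 / 0.1053 = 12.4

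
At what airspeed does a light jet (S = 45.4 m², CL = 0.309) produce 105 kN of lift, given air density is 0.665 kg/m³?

v = 150 m/s

L = ½ρv²S·CL ⇒ v = √(2L/(ρ·S·CL))
v = √(2 × 1.05×10^5 / (0.665 × 45.4 × 0.309)) = √22510 = 150 m/s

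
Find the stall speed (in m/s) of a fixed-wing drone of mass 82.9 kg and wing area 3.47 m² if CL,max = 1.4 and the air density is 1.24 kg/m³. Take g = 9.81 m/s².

V_stall = 16.4 m/s

At stall, lift equals weight: L = W = m·g = 82.9 × 9.81 = 813.2 N.
From L = ½ρV²S·CL,max = W: V_stall = √(2W/(ρSCL,max)) = √(2·813.2/(1.24·3.47·1.4))
V_stall = √270 = 16.4 m/s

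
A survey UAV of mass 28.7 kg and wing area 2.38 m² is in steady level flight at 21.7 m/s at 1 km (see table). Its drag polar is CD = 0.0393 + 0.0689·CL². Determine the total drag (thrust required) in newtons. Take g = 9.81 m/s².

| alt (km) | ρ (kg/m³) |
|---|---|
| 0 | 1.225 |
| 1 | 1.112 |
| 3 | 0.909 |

At 1 km, from the table: ρ = 1.112 kg/m³.
Level flight ⇒ L = W = m·g = 28.7 × 9.81 = 281.55 N.
q = ½ρv² = ½ × 1.112 × 21.7² = 261.8 Pa.
CL = 2W/(ρv²S) = 2×281.55/(1.112×21.7²×2.38) = 0.4518.
CD = 0.0393 + 0.0689 × 0.4518² = 0.05337.
D = q·S·CD = 261.8 × 2.38 × 0.05337 = 33.25 N

D = 33.3 N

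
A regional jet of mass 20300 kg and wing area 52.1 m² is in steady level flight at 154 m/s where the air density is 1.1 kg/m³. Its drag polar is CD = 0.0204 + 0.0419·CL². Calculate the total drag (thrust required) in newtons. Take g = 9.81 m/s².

D = 16300 N

In steady level flight, lift balances weight: W = mg = 20300 × 9.81 = 1.9914×10^5 N.
Dynamic pressure q = 0.5 × 1.1 × 154² = 13040 Pa.
CL = 2W/(ρv²S) = 2×1.9914×10^5/(1.1×154²×52.1) = 0.293.
CD = 0.0204 + 0.0419 × 0.293² = 0.024.
D = q·S·CD = 13040 × 52.1 × 0.024 = 16310 N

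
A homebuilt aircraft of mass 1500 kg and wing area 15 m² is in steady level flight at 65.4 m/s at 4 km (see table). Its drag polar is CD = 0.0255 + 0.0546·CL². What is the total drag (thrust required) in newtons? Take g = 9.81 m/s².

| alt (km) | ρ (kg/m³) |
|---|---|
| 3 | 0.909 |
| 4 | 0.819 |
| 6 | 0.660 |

D = 1120 N

At 4 km, from the table: ρ = 0.819 kg/m³.
Level flight ⇒ L = W = m·g = 1500 × 9.81 = 14715 N.
Dynamic pressure q = 0.5 × 0.819 × 65.4² = 1751 Pa.
Required CL = L/(qS) = 14715/(1751·15) = 0.5601.
CD = 0.0255 + 0.0546 × 0.5601² = 0.04263.
D = q·S·CD = 1751 × 15 × 0.04263 = 1120 N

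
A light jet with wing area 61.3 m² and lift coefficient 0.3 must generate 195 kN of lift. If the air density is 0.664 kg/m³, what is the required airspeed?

v = 179 m/s

L = ½ρv²S·CL ⇒ v = √(2L/(ρ·S·CL))
v = √(2 × 1.95×10^5 / (0.664 × 61.3 × 0.3)) = √31940 = 179 m/s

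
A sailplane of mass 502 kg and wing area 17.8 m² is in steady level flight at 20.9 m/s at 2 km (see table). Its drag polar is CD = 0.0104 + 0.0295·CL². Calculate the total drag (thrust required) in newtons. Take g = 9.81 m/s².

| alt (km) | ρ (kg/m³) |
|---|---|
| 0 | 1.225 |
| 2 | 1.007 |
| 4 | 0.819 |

D = 223 N

At 2 km, from the table: ρ = 1.007 kg/m³.
Weight W = mg = 502 × 9.81 = 4924.6 N; in level flight L = W.
q = ½ρv² = ½ × 1.007 × 20.9² = 219.9 Pa.
Required CL = L/(qS) = 4924.6/(219.9·17.8) = 1.258.
CD = 0.0104 + 0.0295 × 1.258² = 0.05708.
D = q·S·CD = 219.9 × 17.8 × 0.05708 = 223.5 N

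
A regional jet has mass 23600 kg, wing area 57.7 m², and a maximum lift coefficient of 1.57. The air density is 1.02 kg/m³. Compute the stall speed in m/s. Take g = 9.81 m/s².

V_stall = 70.8 m/s

Weight W = mg = 23600 × 9.81 = 2.315×10^5 N.
From L = ½ρV²S·CL,max = W: V_stall = √(2W/(ρSCL,max)) = √(2·2.315×10^5/(1.02·57.7·1.57))
V_stall = √5011 = 70.8 m/s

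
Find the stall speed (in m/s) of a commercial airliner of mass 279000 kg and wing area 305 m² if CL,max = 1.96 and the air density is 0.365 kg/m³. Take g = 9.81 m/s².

Weight W = mg = 279000 × 9.81 = 2.737×10^6 N.
V_stall = √(2W/(ρ·S·CL,max)) = √(2 × 2.737×10^6 / (0.365 × 305 × 1.96))
V_stall = √25090 = 158 m/s

V_stall = 158 m/s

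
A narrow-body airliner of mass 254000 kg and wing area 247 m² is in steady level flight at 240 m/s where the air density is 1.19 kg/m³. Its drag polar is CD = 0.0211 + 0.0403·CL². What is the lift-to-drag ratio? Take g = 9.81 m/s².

In steady level flight, lift balances weight: W = mg = 254000 × 9.81 = 2.4917×10^6 N.
q = ½ρv² = ½ × 1.19 × 240² = 34270 Pa.
Required CL = L/(qS) = 2.4917×10^6/(34270·247) = 0.2944.
CD = 0.0211 + 0.0403 × 0.2944² = 0.02459.
L/D = CL/CD = 0.2944 / 0.02459 = 12

L/D = 12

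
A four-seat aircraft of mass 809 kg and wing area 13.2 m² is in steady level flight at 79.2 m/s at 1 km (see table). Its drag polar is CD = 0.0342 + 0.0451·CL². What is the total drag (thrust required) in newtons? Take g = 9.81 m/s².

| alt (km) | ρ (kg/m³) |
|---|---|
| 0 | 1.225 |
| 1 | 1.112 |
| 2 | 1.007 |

D = 1640 N

At 1 km, from the table: ρ = 1.112 kg/m³.
Level flight ⇒ L = W = m·g = 809 × 9.81 = 7936.3 N.
q = ½ρv² = ½ × 1.112 × 79.2² = 3488 Pa.
Required CL = L/(qS) = 7936.3/(3488·13.2) = 0.1724.
CD = 0.0342 + 0.0451 × 0.1724² = 0.03554.
D = q·S·CD = 3488 × 13.2 × 0.03554 = 1636 N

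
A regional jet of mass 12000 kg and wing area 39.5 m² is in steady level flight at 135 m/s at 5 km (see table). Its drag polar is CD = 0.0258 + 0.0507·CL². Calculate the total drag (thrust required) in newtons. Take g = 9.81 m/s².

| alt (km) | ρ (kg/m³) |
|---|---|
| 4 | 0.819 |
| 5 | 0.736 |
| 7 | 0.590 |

D = 9490 N

At 5 km, from the table: ρ = 0.736 kg/m³.
Weight W = mg = 12000 × 9.81 = 1.1772×10^5 N; in level flight L = W.
Dynamic pressure q = 0.5 × 0.736 × 135² = 6707 Pa.
Required CL = L/(qS) = 1.1772×10^5/(6707·39.5) = 0.4444.
CD = 0.0258 + 0.0507 × 0.4444² = 0.03581.
D = q·S·CD = 6707 × 39.5 × 0.03581 = 9487 N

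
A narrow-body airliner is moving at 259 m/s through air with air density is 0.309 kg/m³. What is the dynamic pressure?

q = 10400 Pa

q = ½ρv² = ½ × 0.309 × 259² = 10400 Pa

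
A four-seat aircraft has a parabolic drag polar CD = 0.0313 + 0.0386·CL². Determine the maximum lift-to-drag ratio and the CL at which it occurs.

(L/D)max = 14.4, at CL = 0.9

For CD = CD0 + K·CL², (L/D)max occurs at CL* = √(CD0/K) and equals 1/(2√(K·CD0)).
(L/D)max = 1/(2√(0.0386 × 0.0313)) = 1/(2 × 0.03476) = 14.4
CL* = √(0.0313/0.0386) = 0.9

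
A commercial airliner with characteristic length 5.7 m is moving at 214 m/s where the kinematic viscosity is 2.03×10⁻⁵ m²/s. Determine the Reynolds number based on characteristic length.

Re = v·c/ν = 214 × 5.7 / (2.03×10⁻⁵) = 6.01×10^7

Re = 6.01×10^7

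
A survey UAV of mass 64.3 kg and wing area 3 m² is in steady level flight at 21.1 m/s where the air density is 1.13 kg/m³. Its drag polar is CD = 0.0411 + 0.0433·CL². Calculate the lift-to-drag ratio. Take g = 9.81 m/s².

Weight W = mg = 64.3 × 9.81 = 630.78 N; in level flight L = W.
Dynamic pressure q = 0.5 × 1.13 × 21.1² = 251.5 Pa.
CL = W/(q·S) = 630.78 / (251.5 × 3) = 0.8359.
CD = 0.0411 + 0.0433 × 0.8359² = 0.07135.
L/D = CL/CD = 0.8359 / 0.07135 = 11.7

L/D = 11.7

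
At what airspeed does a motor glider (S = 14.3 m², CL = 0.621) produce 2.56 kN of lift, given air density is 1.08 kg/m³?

v = 23.1 m/s

L = ½ρv²S·CL ⇒ v = √(2L/(ρ·S·CL))
v = √(2 × 2560 / (1.08 × 14.3 × 0.621)) = √533.8 = 23.1 m/s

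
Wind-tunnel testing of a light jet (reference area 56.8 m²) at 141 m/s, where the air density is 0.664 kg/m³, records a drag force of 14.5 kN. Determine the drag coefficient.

CD = 0.0387

From D = ½ρv²S·CD, rearranging gives CD = 2D/(ρv²S).
CD = 2 × 14500 / (0.664 × 141² × 56.8) = 0.0387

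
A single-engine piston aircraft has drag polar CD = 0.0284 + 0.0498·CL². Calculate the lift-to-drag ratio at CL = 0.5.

L/D = 12.2

CD = 0.0284 + 0.0498 × 0.5² = 0.04085
L/D = CL/CD = 0.5 / 0.04085 = 12.2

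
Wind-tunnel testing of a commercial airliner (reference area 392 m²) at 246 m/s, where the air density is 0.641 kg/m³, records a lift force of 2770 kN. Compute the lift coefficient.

CL = 0.364

From L = ½ρv²S·CL, rearranging gives CL = 2L/(ρv²S).
CL = 2 × 2.77×10^6 / (0.641 × 246² × 392) = 0.364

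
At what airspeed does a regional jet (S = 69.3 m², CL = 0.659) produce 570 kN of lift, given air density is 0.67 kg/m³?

L = ½ρv²S·CL ⇒ v = √(2L/(ρ·S·CL))
v = √(2 × 5.7×10^5 / (0.67 × 69.3 × 0.659)) = √37260 = 193 m/s

v = 193 m/s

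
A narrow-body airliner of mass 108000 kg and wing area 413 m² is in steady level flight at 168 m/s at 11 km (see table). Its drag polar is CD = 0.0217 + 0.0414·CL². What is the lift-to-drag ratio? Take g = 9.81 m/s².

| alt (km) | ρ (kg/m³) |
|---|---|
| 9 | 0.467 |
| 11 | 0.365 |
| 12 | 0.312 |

L/D = 15.6

At 11 km, from the table: ρ = 0.365 kg/m³.
Level flight ⇒ L = W = m·g = 108000 × 9.81 = 1.0595×10^6 N.
Dynamic pressure q = 0.5 × 0.365 × 168² = 5151 Pa.
CL = W/(q·S) = 1.0595×10^6 / (5151 × 413) = 0.498.
CD = 0.0217 + 0.0414 × 0.498² = 0.03197.
L/D = CL/CD = 0.498 / 0.03197 = 15.6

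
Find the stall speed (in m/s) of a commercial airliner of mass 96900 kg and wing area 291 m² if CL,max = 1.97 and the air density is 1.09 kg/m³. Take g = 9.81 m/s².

At stall, lift equals weight: L = W = m·g = 96900 × 9.81 = 9.506×10^5 N.
V_stall = √(2W/(ρ·S·CL,max)) = √(2 × 9.506×10^5 / (1.09 × 291 × 1.97))
V_stall = √3043 = 55.2 m/s

V_stall = 55.2 m/s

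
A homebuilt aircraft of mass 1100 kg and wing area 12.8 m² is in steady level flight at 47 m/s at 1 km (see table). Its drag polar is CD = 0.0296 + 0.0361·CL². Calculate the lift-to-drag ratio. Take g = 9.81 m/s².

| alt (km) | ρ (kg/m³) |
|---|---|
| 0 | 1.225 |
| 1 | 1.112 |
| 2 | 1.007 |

At 1 km, from the table: ρ = 1.112 kg/m³.
Level flight ⇒ L = W = m·g = 1100 × 9.81 = 10791 N.
q = ½ρv² = ½ × 1.112 × 47² = 1228 Pa.
CL = W/(q·S) = 10791 / (1228 × 12.8) = 0.6864.
CD = 0.0296 + 0.0361 × 0.6864² = 0.04661.
L/D = CL/CD = 0.6864 / 0.04661 = 14.7

L/D = 14.7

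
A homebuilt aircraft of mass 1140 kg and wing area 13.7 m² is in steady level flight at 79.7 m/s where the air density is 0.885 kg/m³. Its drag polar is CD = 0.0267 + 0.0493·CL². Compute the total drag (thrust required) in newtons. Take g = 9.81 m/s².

D = 1190 N

Weight W = mg = 1140 × 9.81 = 11183 N; in level flight L = W.
Dynamic pressure q = 0.5 × 0.885 × 79.7² = 2811 Pa.
Required CL = L/(qS) = 11183/(2811·13.7) = 0.2904.
CD = 0.0267 + 0.0493 × 0.2904² = 0.03086.
D = q·S·CD = 2811 × 13.7 × 0.03086 = 1188 N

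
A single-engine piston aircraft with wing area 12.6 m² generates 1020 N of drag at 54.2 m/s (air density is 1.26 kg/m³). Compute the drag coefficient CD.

From D = ½ρv²S·CD, rearranging gives CD = 2D/(ρv²S).
CD = 2 × 1020 / (1.26 × 54.2² × 12.6) = 0.0437

CD = 0.0437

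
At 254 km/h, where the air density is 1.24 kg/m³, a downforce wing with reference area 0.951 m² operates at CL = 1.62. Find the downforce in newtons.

Convert speed: v = 254 km/h ÷ 3.6 = 70.56 m/s.
L = ½ρv²S·CL = ½ × 1.24 × 70.56² × 0.951 × 1.62 = 4750 N

L = 4750 N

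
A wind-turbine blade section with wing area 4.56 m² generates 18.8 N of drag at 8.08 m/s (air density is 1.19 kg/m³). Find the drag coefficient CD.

CD = 0.106

From D = ½ρv²S·CD, rearranging gives CD = 2D/(ρv²S).
CD = 2 × 18.8 / (1.19 × 8.08² × 4.56) = 0.106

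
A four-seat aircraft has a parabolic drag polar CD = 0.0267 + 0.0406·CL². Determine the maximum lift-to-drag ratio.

(L/D)max = 15.2

For CD = CD0 + K·CL², (L/D)max occurs at CL* = √(CD0/K) and equals 1/(2√(K·CD0)).
(L/D)max = 1/(2√(0.0406 × 0.0267)) = 1/(2 × 0.03292) = 15.2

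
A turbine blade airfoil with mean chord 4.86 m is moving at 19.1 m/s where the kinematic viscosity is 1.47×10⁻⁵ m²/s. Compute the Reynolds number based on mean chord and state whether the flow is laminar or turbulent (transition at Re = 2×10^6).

Re = v·c/ν = 19.1 × 4.86 / (1.47×10⁻⁵) = 6.31×10^6
Since 6.31×10^6 > 2×10^6, the flow is turbulent.

Re = 6.31×10^6 (turbulent)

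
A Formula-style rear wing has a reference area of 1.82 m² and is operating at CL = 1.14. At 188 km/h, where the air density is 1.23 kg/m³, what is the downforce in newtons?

Convert speed: v = 188 km/h ÷ 3.6 = 52.22 m/s.
Dynamic pressure q = ½ρv² = ½ × 1.23 × 52.22² = 1677 Pa.
L = q·S·CL = 1677 × 1.82 × 1.14 = 3480 N

L = 3480 N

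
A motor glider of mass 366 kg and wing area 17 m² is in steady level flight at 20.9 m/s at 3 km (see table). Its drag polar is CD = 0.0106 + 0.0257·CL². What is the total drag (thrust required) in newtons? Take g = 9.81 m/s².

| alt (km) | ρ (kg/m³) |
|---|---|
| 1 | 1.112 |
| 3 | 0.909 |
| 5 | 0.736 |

D = 134 N

At 3 km, from the table: ρ = 0.909 kg/m³.
Weight W = mg = 366 × 9.81 = 3590.5 N; in level flight L = W.
Dynamic pressure q = 0.5 × 0.909 × 20.9² = 198.5 Pa.
Required CL = L/(qS) = 3590.5/(198.5·17) = 1.064.
CD = 0.0106 + 0.0257 × 1.064² = 0.03969.
D = q·S·CD = 198.5 × 17 × 0.03969 = 133.9 N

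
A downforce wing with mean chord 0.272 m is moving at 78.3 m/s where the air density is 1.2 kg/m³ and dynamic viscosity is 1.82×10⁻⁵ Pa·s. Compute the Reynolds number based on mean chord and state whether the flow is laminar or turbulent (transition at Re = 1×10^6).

Re = ρ·v·c/μ = 1.2 × 78.3 × 0.272 / (1.82×10⁻⁵) = 1.4×10^6
Since 1.4×10^6 > 1×10^6, the flow is turbulent.

Re = 1.4×10^6 (turbulent)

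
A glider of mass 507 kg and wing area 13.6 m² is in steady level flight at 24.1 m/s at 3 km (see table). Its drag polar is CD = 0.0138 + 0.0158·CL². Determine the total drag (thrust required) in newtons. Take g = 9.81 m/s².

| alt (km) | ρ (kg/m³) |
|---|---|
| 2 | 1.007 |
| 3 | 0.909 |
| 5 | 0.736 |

D = 158 N

At 3 km, from the table: ρ = 0.909 kg/m³.
Level flight ⇒ L = W = m·g = 507 × 9.81 = 4973.7 N.
q = ½ρv² = ½ × 0.909 × 24.1² = 264 Pa.
CL = W/(q·S) = 4973.7 / (264 × 13.6) = 1.385.
CD = 0.0138 + 0.0158 × 1.385² = 0.04412.
D = q·S·CD = 264 × 13.6 × 0.04412 = 158.4 N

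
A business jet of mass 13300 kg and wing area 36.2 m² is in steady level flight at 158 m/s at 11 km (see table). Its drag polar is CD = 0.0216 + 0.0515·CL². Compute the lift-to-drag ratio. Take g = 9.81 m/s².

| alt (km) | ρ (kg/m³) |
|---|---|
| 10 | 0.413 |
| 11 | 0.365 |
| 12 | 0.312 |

L/D = 14.7

At 11 km, from the table: ρ = 0.365 kg/m³.
Level flight ⇒ L = W = m·g = 13300 × 9.81 = 1.3047×10^5 N.
q = ½ρv² = ½ × 0.365 × 158² = 4556 Pa.
Required CL = L/(qS) = 1.3047×10^5/(4556·36.2) = 0.7911.
CD = 0.0216 + 0.0515 × 0.7911² = 0.05383.
L/D = CL/CD = 0.7911 / 0.05383 = 14.7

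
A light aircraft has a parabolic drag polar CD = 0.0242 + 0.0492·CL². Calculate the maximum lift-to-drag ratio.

(L/D)max = 14.5

For CD = CD0 + K·CL², (L/D)max occurs at CL* = √(CD0/K) and equals 1/(2√(K·CD0)).
(L/D)max = 1/(2√(0.0492 × 0.0242)) = 1/(2 × 0.03451) = 14.5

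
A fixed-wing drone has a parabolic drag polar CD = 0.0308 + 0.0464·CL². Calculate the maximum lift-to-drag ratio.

(L/D)max = 13.2

For CD = CD0 + K·CL², (L/D)max occurs at CL* = √(CD0/K) and equals 1/(2√(K·CD0)).
(L/D)max = 1/(2√(0.0464 × 0.0308)) = 1/(2 × 0.0378) = 13.2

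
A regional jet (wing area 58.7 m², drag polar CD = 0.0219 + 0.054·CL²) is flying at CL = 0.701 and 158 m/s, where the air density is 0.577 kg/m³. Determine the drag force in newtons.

D = 20500 N

CD = 0.0219 + 0.054 × 0.701² = 0.04844
D = ½ρv²S·CD = ½ × 0.577 × 158² × 58.7 × 0.04844 = 20500 N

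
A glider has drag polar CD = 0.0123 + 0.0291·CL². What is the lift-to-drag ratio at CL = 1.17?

CD = 0.0123 + 0.0291 × 1.17² = 0.05213
L/D = CL/CD = 1.17 / 0.05213 = 22.4

L/D = 22.4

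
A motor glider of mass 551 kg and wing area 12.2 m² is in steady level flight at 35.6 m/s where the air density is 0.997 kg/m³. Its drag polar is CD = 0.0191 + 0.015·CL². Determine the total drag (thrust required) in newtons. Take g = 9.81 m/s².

Level flight ⇒ L = W = m·g = 551 × 9.81 = 5405.3 N.
Dynamic pressure q = 0.5 × 0.997 × 35.6² = 631.8 Pa.
CL = W/(q·S) = 5405.3 / (631.8 × 12.2) = 0.7013.
CD = 0.0191 + 0.015 × 0.7013² = 0.02648.
D = q·S·CD = 631.8 × 12.2 × 0.02648 = 204.1 N

D = 204 N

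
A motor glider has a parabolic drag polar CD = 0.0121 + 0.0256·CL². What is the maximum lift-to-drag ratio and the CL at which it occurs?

(L/D)max = 28.4, at CL = 0.688

For CD = CD0 + K·CL², (L/D)max occurs at CL* = √(CD0/K) and equals 1/(2√(K·CD0)).
(L/D)max = 1/(2√(0.0256 × 0.0121)) = 1/(2 × 0.0176) = 28.4
CL* = √(0.0121/0.0256) = 0.688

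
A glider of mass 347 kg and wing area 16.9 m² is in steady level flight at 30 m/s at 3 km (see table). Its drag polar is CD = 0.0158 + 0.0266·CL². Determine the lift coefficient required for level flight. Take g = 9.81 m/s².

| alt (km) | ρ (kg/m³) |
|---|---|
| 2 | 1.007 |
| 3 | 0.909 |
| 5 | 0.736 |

At 3 km, from the table: ρ = 0.909 kg/m³.
In steady level flight, lift balances weight: W = mg = 347 × 9.81 = 3404.1 N.
Dynamic pressure q = 0.5 × 0.909 × 30² = 409.1 Pa.
Required CL = L/(qS) = 3404.1/(409.1·16.9) = 0.4924.

CL = 0.492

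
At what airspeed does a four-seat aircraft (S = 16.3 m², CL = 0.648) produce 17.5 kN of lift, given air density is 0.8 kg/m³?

L = ½ρv²S·CL ⇒ v = √(2L/(ρ·S·CL))
v = √(2 × 17500 / (0.8 × 16.3 × 0.648)) = √4142 = 64.4 m/s

v = 64.4 m/s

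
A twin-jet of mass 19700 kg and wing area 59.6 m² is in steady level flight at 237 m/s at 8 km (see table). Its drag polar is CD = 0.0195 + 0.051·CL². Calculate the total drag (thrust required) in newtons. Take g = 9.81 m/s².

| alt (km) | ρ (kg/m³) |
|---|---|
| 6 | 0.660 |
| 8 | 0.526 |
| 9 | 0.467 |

At 8 km, from the table: ρ = 0.526 kg/m³.
In steady level flight, lift balances weight: W = mg = 19700 × 9.81 = 1.9326×10^5 N.
q = ½ρv² = ½ × 0.526 × 237² = 14770 Pa.
CL = W/(q·S) = 1.9326×10^5 / (14770 × 59.6) = 0.2195.
CD = 0.0195 + 0.051 × 0.2195² = 0.02196.
D = q·S·CD = 14770 × 59.6 × 0.02196 = 19330 N

D = 19300 N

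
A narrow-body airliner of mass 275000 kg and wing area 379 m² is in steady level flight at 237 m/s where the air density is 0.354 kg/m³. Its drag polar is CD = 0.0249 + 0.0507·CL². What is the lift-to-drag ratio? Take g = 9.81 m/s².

L/D = 14.1

In steady level flight, lift balances weight: W = mg = 275000 × 9.81 = 2.6978×10^6 N.
q = ½ρv² = ½ × 0.354 × 237² = 9942 Pa.
CL = 2W/(ρv²S) = 2×2.6978×10^6/(0.354×237²×379) = 0.716.
CD = 0.0249 + 0.0507 × 0.716² = 0.05089.
L/D = CL/CD = 0.716 / 0.05089 = 14.1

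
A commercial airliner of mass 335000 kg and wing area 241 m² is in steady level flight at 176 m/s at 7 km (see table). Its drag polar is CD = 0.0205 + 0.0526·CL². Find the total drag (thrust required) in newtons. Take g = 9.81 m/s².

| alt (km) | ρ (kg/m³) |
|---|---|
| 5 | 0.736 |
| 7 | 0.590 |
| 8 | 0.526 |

At 7 km, from the table: ρ = 0.590 kg/m³.
Weight W = mg = 335000 × 9.81 = 3.2864×10^6 N; in level flight L = W.
Dynamic pressure q = 0.5 × 0.59 × 176² = 9138 Pa.
CL = 2W/(ρv²S) = 2×3.2864×10^6/(0.59×176²×241) = 1.492.
CD = 0.0205 + 0.0526 × 1.492² = 0.1376.
D = q·S·CD = 9138 × 241 × 0.1376 = 3.031×10^5 N

D = 3.03×10^5 N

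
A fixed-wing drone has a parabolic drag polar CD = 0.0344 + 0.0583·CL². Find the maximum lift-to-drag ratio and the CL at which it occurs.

(L/D)max = 11.2, at CL = 0.768

For CD = CD0 + K·CL², (L/D)max occurs at CL* = √(CD0/K) and equals 1/(2√(K·CD0)).
(L/D)max = 1/(2√(0.0583 × 0.0344)) = 1/(2 × 0.04478) = 11.2
CL* = √(0.0344/0.0583) = 0.768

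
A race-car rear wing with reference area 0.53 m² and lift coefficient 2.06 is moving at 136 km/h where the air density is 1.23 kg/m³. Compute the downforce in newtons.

Convert speed: v = 136 km/h ÷ 3.6 = 37.78 m/s.
Dynamic pressure q = ½ρv² = ½ × 1.23 × 37.78² = 877.7 Pa.
L = q·S·CL = 877.7 × 0.53 × 2.06 = 958 N

L = 958 N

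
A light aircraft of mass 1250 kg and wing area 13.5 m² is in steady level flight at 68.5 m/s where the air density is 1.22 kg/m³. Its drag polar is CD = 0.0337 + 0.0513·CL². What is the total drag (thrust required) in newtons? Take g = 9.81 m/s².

In steady level flight, lift balances weight: W = mg = 1250 × 9.81 = 12262 N.
Dynamic pressure q = 0.5 × 1.22 × 68.5² = 2862 Pa.
CL = W/(q·S) = 12262 / (2862 × 13.5) = 0.3173.
CD = 0.0337 + 0.0513 × 0.3173² = 0.03887.
D = q·S·CD = 2862 × 13.5 × 0.03887 = 1502 N

D = 1500 N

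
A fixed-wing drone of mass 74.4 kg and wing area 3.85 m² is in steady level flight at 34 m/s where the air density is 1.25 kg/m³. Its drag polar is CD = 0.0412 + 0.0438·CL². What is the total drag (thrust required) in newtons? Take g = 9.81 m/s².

D = 123 N

Weight W = mg = 74.4 × 9.81 = 729.86 N; in level flight L = W.
Dynamic pressure q = 0.5 × 1.25 × 34² = 722.5 Pa.
CL = W/(q·S) = 729.86 / (722.5 × 3.85) = 0.2624.
CD = 0.0412 + 0.0438 × 0.2624² = 0.04422.
D = q·S·CD = 722.5 × 3.85 × 0.04422 = 123 N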